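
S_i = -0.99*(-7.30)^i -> [-0.99, 7.23, -52.76, 385.13, -2811.43]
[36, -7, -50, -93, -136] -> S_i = 36 + -43*i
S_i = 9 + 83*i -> [9, 92, 175, 258, 341]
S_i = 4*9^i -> [4, 36, 324, 2916, 26244]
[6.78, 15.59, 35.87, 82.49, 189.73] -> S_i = 6.78*2.30^i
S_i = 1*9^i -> [1, 9, 81, 729, 6561]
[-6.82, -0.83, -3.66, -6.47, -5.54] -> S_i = Random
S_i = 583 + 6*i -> [583, 589, 595, 601, 607]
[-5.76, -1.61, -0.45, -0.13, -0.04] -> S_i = -5.76*0.28^i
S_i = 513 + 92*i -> [513, 605, 697, 789, 881]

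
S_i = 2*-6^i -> [2, -12, 72, -432, 2592]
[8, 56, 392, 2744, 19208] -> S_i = 8*7^i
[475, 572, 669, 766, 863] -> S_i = 475 + 97*i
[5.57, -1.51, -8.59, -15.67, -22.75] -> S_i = 5.57 + -7.08*i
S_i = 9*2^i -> [9, 18, 36, 72, 144]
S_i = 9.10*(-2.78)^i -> [9.1, -25.3, 70.33, -195.51, 543.53]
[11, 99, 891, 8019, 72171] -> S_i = 11*9^i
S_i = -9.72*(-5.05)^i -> [-9.72, 49.09, -247.88, 1251.82, -6321.67]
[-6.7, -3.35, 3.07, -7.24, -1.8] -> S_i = Random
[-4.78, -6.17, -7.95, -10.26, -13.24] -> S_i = -4.78*1.29^i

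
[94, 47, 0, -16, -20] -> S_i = Random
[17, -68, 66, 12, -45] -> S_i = Random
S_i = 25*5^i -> [25, 125, 625, 3125, 15625]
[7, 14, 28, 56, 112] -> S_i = 7*2^i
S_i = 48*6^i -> [48, 288, 1728, 10368, 62208]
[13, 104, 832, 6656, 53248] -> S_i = 13*8^i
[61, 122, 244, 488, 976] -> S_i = 61*2^i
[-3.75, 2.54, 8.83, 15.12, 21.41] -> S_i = -3.75 + 6.29*i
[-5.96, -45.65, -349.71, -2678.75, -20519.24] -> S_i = -5.96*7.66^i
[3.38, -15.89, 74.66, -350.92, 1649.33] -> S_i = 3.38*(-4.70)^i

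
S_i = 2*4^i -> [2, 8, 32, 128, 512]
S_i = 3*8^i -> [3, 24, 192, 1536, 12288]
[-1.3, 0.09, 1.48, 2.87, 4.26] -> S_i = -1.30 + 1.39*i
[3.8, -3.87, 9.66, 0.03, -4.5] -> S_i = Random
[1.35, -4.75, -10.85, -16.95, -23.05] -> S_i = 1.35 + -6.10*i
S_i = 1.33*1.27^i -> [1.33, 1.69, 2.15, 2.72, 3.46]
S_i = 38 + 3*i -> [38, 41, 44, 47, 50]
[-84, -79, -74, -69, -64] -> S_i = -84 + 5*i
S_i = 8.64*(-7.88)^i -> [8.64, -68.08, 536.5, -4227.59, 33313.37]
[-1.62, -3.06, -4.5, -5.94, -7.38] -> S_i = -1.62 + -1.44*i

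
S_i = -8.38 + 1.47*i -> [-8.38, -6.91, -5.44, -3.97, -2.5]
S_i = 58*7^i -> [58, 406, 2842, 19894, 139258]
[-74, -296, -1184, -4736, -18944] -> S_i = -74*4^i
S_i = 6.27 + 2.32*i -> [6.27, 8.59, 10.91, 13.23, 15.55]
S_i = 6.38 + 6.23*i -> [6.38, 12.61, 18.84, 25.07, 31.3]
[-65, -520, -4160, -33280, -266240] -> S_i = -65*8^i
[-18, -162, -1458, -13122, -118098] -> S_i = -18*9^i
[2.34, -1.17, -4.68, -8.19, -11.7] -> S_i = 2.34 + -3.51*i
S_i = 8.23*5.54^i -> [8.23, 45.59, 252.59, 1399.36, 7752.45]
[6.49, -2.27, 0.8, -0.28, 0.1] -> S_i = 6.49*(-0.35)^i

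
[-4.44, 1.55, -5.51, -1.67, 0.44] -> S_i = Random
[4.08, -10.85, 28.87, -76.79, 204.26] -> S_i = 4.08*(-2.66)^i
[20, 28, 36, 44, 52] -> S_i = 20 + 8*i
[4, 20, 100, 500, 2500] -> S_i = 4*5^i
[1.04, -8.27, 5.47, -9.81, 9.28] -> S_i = Random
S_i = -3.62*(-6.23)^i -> [-3.62, 22.55, -140.5, 875.33, -5453.32]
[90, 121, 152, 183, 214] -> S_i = 90 + 31*i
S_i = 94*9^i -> [94, 846, 7614, 68526, 616734]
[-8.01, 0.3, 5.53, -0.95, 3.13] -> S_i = Random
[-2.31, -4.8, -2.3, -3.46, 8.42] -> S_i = Random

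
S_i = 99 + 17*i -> [99, 116, 133, 150, 167]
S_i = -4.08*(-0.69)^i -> [-4.08, 2.82, -1.94, 1.34, -0.92]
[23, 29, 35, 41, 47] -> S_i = 23 + 6*i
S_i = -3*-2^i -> [-3, 6, -12, 24, -48]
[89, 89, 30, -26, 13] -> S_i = Random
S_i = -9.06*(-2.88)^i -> [-9.06, 26.09, -75.15, 216.42, -623.3]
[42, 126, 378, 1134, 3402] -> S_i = 42*3^i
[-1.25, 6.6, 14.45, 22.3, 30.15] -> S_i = -1.25 + 7.85*i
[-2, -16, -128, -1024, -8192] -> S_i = -2*8^i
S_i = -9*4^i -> [-9, -36, -144, -576, -2304]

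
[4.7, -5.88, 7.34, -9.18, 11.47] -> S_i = 4.70*(-1.25)^i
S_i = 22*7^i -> [22, 154, 1078, 7546, 52822]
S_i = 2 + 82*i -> [2, 84, 166, 248, 330]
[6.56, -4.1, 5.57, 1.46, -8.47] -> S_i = Random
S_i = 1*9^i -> [1, 9, 81, 729, 6561]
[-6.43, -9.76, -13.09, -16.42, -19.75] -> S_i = -6.43 + -3.33*i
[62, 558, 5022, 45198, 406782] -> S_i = 62*9^i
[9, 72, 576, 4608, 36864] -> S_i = 9*8^i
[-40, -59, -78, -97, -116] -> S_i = -40 + -19*i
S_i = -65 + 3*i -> [-65, -62, -59, -56, -53]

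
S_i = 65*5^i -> [65, 325, 1625, 8125, 40625]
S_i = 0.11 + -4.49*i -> [0.11, -4.38, -8.87, -13.36, -17.85]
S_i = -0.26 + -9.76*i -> [-0.26, -10.02, -19.78, -29.54, -39.3]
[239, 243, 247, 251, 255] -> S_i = 239 + 4*i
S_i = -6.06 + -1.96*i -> [-6.06, -8.02, -9.98, -11.94, -13.9]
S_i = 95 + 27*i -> [95, 122, 149, 176, 203]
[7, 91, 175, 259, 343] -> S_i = 7 + 84*i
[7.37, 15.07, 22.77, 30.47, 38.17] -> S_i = 7.37 + 7.70*i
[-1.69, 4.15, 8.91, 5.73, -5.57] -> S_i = Random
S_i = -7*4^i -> [-7, -28, -112, -448, -1792]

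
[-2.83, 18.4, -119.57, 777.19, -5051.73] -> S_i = -2.83*(-6.50)^i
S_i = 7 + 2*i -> [7, 9, 11, 13, 15]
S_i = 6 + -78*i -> [6, -72, -150, -228, -306]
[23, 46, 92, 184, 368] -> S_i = 23*2^i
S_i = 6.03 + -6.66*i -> [6.03, -0.63, -7.29, -13.95, -20.61]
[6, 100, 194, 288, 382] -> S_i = 6 + 94*i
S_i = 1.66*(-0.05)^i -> [1.66, -0.08, 0.0, -0.0, 0.0]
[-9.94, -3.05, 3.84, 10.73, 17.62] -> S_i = -9.94 + 6.89*i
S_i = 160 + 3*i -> [160, 163, 166, 169, 172]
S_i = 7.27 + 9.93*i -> [7.27, 17.2, 27.13, 37.06, 46.99]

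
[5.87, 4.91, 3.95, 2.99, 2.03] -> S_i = 5.87 + -0.96*i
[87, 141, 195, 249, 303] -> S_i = 87 + 54*i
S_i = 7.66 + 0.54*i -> [7.66, 8.2, 8.74, 9.28, 9.82]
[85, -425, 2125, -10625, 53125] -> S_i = 85*-5^i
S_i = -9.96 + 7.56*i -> [-9.96, -2.4, 5.16, 12.72, 20.28]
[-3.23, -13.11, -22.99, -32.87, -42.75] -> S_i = -3.23 + -9.88*i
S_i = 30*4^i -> [30, 120, 480, 1920, 7680]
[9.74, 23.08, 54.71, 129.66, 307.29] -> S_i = 9.74*2.37^i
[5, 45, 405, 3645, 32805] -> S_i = 5*9^i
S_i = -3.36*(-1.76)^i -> [-3.36, 5.91, -10.41, 18.32, -32.24]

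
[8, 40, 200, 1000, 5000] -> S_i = 8*5^i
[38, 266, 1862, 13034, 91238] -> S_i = 38*7^i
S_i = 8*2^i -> [8, 16, 32, 64, 128]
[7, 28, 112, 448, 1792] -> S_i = 7*4^i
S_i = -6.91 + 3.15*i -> [-6.91, -3.76, -0.61, 2.54, 5.69]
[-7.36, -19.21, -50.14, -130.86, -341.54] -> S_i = -7.36*2.61^i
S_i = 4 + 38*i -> [4, 42, 80, 118, 156]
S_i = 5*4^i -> [5, 20, 80, 320, 1280]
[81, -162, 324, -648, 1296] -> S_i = 81*-2^i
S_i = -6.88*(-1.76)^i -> [-6.88, 12.11, -21.31, 37.51, -66.01]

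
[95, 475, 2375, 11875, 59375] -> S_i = 95*5^i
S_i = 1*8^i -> [1, 8, 64, 512, 4096]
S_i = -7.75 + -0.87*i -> [-7.75, -8.62, -9.49, -10.36, -11.23]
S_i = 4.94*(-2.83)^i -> [4.94, -13.98, 39.56, -111.97, 316.86]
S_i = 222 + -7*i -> [222, 215, 208, 201, 194]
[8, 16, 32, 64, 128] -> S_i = 8*2^i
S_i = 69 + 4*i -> [69, 73, 77, 81, 85]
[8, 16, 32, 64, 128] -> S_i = 8*2^i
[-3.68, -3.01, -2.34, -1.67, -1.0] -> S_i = -3.68 + 0.67*i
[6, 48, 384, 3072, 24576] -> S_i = 6*8^i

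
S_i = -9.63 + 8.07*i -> [-9.63, -1.56, 6.51, 14.58, 22.65]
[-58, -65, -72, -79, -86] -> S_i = -58 + -7*i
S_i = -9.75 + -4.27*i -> [-9.75, -14.02, -18.29, -22.56, -26.83]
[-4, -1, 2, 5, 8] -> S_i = -4 + 3*i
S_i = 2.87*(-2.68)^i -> [2.87, -7.69, 20.61, -55.24, 148.05]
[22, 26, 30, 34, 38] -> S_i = 22 + 4*i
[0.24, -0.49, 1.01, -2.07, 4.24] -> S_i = 0.24*(-2.05)^i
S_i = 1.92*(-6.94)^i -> [1.92, -13.32, 92.47, -641.77, 4453.89]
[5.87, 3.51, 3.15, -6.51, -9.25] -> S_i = Random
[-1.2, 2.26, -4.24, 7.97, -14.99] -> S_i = -1.20*(-1.88)^i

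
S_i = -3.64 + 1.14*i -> [-3.64, -2.5, -1.36, -0.22, 0.92]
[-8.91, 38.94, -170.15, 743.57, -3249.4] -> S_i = -8.91*(-4.37)^i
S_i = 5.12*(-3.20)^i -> [5.12, -16.38, 52.43, -167.77, 536.87]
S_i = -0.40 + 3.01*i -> [-0.4, 2.61, 5.62, 8.63, 11.64]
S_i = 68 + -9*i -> [68, 59, 50, 41, 32]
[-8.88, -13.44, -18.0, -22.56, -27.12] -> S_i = -8.88 + -4.56*i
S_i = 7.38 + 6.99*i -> [7.38, 14.37, 21.36, 28.35, 35.34]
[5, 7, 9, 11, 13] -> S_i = 5 + 2*i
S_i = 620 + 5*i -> [620, 625, 630, 635, 640]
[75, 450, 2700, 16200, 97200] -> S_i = 75*6^i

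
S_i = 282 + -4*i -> [282, 278, 274, 270, 266]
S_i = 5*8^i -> [5, 40, 320, 2560, 20480]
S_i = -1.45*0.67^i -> [-1.45, -0.97, -0.65, -0.44, -0.29]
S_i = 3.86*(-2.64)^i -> [3.86, -10.19, 26.9, -71.02, 187.5]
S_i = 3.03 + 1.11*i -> [3.03, 4.14, 5.25, 6.36, 7.47]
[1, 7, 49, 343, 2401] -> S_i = 1*7^i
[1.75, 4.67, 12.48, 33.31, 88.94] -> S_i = 1.75*2.67^i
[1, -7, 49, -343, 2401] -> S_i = 1*-7^i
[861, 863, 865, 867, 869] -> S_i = 861 + 2*i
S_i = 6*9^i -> [6, 54, 486, 4374, 39366]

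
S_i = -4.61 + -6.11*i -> [-4.61, -10.72, -16.83, -22.94, -29.05]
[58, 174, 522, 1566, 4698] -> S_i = 58*3^i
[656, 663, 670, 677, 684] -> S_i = 656 + 7*i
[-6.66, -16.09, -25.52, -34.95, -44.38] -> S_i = -6.66 + -9.43*i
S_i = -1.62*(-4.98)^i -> [-1.62, 8.07, -40.18, 200.08, -996.4]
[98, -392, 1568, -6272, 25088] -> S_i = 98*-4^i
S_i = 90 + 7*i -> [90, 97, 104, 111, 118]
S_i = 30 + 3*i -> [30, 33, 36, 39, 42]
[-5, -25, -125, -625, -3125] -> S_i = -5*5^i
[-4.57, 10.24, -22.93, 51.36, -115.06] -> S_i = -4.57*(-2.24)^i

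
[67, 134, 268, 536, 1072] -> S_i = 67*2^i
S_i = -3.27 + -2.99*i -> [-3.27, -6.26, -9.25, -12.24, -15.23]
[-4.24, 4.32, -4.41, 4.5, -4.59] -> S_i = -4.24*(-1.02)^i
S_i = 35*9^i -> [35, 315, 2835, 25515, 229635]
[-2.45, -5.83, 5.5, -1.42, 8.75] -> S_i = Random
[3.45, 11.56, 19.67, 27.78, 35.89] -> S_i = 3.45 + 8.11*i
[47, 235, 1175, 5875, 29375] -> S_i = 47*5^i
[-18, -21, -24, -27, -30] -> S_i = -18 + -3*i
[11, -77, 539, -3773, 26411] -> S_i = 11*-7^i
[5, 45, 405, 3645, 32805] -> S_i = 5*9^i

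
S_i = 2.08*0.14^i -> [2.08, 0.29, 0.04, 0.01, 0.0]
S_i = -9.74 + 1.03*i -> [-9.74, -8.71, -7.68, -6.65, -5.62]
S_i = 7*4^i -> [7, 28, 112, 448, 1792]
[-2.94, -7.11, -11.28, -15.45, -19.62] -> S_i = -2.94 + -4.17*i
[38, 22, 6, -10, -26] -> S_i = 38 + -16*i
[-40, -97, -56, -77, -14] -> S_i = Random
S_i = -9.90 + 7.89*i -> [-9.9, -2.01, 5.88, 13.77, 21.66]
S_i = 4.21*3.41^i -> [4.21, 14.36, 48.95, 166.93, 569.25]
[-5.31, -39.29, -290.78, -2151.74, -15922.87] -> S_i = -5.31*7.40^i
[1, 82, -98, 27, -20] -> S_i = Random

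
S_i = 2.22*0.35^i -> [2.22, 0.78, 0.27, 0.1, 0.03]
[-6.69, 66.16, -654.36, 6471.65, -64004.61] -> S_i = -6.69*(-9.89)^i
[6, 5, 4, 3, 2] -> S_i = 6 + -1*i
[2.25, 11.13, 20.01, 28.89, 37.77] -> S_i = 2.25 + 8.88*i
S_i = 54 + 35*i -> [54, 89, 124, 159, 194]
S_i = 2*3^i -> [2, 6, 18, 54, 162]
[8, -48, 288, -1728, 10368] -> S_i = 8*-6^i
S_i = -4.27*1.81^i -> [-4.27, -7.73, -13.99, -25.32, -45.83]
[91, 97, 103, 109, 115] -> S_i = 91 + 6*i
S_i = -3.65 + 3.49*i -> [-3.65, -0.16, 3.33, 6.82, 10.31]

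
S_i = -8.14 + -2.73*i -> [-8.14, -10.87, -13.6, -16.33, -19.06]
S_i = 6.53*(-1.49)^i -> [6.53, -9.73, 14.5, -21.6, 32.19]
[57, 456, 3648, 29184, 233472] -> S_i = 57*8^i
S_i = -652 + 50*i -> [-652, -602, -552, -502, -452]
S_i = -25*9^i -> [-25, -225, -2025, -18225, -164025]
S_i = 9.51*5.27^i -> [9.51, 50.12, 264.12, 1391.91, 7335.39]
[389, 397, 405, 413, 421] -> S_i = 389 + 8*i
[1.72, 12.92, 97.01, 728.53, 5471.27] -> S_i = 1.72*7.51^i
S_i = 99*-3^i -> [99, -297, 891, -2673, 8019]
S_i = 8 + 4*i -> [8, 12, 16, 20, 24]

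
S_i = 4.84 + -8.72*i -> [4.84, -3.88, -12.6, -21.32, -30.04]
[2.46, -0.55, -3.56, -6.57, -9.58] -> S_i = 2.46 + -3.01*i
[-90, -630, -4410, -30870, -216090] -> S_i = -90*7^i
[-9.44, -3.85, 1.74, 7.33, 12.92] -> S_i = -9.44 + 5.59*i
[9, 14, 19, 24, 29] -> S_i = 9 + 5*i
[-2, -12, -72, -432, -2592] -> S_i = -2*6^i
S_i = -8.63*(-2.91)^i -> [-8.63, 25.11, -73.08, 212.66, -618.85]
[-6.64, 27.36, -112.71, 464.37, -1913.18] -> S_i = -6.64*(-4.12)^i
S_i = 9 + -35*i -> [9, -26, -61, -96, -131]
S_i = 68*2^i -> [68, 136, 272, 544, 1088]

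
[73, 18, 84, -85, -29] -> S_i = Random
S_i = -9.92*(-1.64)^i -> [-9.92, 16.27, -26.68, 43.76, -71.76]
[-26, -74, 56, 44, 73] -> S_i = Random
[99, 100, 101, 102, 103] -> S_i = 99 + 1*i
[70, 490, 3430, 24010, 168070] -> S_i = 70*7^i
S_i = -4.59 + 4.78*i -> [-4.59, 0.19, 4.97, 9.75, 14.53]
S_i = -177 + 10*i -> [-177, -167, -157, -147, -137]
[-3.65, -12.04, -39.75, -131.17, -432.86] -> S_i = -3.65*3.30^i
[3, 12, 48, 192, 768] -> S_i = 3*4^i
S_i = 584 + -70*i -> [584, 514, 444, 374, 304]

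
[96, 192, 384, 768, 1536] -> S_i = 96*2^i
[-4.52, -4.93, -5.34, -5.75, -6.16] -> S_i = -4.52 + -0.41*i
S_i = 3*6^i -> [3, 18, 108, 648, 3888]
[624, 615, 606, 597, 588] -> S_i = 624 + -9*i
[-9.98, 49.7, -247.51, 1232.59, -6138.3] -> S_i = -9.98*(-4.98)^i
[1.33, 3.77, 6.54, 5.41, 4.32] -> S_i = Random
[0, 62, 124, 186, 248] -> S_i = 0 + 62*i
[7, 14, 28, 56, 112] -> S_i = 7*2^i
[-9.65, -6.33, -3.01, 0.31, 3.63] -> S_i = -9.65 + 3.32*i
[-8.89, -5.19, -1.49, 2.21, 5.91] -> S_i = -8.89 + 3.70*i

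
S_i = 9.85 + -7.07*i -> [9.85, 2.78, -4.29, -11.36, -18.43]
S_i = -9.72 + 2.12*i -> [-9.72, -7.6, -5.48, -3.36, -1.24]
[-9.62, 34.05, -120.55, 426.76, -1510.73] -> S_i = -9.62*(-3.54)^i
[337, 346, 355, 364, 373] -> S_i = 337 + 9*i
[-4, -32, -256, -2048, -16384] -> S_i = -4*8^i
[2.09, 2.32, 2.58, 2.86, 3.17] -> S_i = 2.09*1.11^i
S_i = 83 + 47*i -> [83, 130, 177, 224, 271]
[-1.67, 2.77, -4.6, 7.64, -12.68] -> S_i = -1.67*(-1.66)^i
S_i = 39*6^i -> [39, 234, 1404, 8424, 50544]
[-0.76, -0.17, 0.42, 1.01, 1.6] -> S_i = -0.76 + 0.59*i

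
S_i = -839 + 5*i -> [-839, -834, -829, -824, -819]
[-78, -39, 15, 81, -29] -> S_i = Random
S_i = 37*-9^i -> [37, -333, 2997, -26973, 242757]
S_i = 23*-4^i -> [23, -92, 368, -1472, 5888]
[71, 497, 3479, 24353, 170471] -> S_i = 71*7^i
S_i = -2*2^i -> [-2, -4, -8, -16, -32]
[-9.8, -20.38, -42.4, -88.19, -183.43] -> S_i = -9.80*2.08^i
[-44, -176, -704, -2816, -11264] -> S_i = -44*4^i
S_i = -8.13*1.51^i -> [-8.13, -12.28, -18.54, -27.99, -42.27]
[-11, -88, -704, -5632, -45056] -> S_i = -11*8^i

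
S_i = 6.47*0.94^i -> [6.47, 6.08, 5.72, 5.37, 5.05]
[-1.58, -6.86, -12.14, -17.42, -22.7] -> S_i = -1.58 + -5.28*i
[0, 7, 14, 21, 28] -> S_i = 0 + 7*i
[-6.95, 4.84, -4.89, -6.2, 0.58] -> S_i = Random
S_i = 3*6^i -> [3, 18, 108, 648, 3888]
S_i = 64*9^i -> [64, 576, 5184, 46656, 419904]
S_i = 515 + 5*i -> [515, 520, 525, 530, 535]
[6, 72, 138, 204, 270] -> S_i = 6 + 66*i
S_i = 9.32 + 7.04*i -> [9.32, 16.36, 23.4, 30.44, 37.48]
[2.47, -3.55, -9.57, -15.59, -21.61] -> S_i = 2.47 + -6.02*i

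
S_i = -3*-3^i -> [-3, 9, -27, 81, -243]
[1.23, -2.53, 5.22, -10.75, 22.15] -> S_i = 1.23*(-2.06)^i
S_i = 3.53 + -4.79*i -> [3.53, -1.26, -6.05, -10.84, -15.63]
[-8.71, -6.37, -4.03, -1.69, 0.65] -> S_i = -8.71 + 2.34*i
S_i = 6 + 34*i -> [6, 40, 74, 108, 142]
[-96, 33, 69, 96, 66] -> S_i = Random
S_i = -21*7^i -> [-21, -147, -1029, -7203, -50421]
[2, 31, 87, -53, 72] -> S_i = Random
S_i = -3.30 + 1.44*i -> [-3.3, -1.86, -0.42, 1.02, 2.46]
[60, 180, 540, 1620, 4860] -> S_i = 60*3^i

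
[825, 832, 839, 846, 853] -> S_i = 825 + 7*i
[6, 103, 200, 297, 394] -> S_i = 6 + 97*i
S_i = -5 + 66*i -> [-5, 61, 127, 193, 259]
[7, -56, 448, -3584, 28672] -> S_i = 7*-8^i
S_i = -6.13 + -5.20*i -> [-6.13, -11.33, -16.53, -21.73, -26.93]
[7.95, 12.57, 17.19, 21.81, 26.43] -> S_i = 7.95 + 4.62*i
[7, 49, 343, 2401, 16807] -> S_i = 7*7^i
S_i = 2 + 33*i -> [2, 35, 68, 101, 134]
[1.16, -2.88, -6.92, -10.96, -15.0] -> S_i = 1.16 + -4.04*i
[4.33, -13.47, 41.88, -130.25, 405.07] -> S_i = 4.33*(-3.11)^i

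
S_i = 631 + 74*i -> [631, 705, 779, 853, 927]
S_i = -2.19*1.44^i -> [-2.19, -3.15, -4.54, -6.54, -9.42]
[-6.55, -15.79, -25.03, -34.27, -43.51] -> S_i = -6.55 + -9.24*i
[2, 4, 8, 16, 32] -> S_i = 2*2^i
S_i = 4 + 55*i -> [4, 59, 114, 169, 224]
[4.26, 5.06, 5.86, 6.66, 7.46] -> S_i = 4.26 + 0.80*i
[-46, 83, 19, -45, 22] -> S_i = Random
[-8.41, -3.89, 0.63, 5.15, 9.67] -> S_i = -8.41 + 4.52*i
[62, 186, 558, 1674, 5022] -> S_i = 62*3^i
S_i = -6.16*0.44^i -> [-6.16, -2.71, -1.19, -0.52, -0.23]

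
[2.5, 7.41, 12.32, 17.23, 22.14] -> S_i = 2.50 + 4.91*i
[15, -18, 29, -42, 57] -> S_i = Random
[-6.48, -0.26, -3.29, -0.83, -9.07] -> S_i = Random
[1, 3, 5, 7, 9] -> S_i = 1 + 2*i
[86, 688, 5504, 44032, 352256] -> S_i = 86*8^i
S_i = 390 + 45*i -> [390, 435, 480, 525, 570]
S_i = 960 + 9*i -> [960, 969, 978, 987, 996]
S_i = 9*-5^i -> [9, -45, 225, -1125, 5625]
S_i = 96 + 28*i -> [96, 124, 152, 180, 208]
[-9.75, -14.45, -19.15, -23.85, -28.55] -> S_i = -9.75 + -4.70*i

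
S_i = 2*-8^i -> [2, -16, 128, -1024, 8192]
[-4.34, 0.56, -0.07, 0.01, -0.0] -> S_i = -4.34*(-0.13)^i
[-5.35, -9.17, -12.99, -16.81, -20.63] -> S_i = -5.35 + -3.82*i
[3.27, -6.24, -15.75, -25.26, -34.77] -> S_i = 3.27 + -9.51*i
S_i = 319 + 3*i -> [319, 322, 325, 328, 331]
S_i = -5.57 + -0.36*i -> [-5.57, -5.93, -6.29, -6.65, -7.01]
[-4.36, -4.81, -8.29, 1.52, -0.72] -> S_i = Random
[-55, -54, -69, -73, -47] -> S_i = Random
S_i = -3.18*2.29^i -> [-3.18, -7.28, -16.68, -38.19, -87.45]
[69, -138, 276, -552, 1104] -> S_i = 69*-2^i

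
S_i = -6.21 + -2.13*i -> [-6.21, -8.34, -10.47, -12.6, -14.73]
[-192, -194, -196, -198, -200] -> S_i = -192 + -2*i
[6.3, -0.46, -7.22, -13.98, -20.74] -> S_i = 6.30 + -6.76*i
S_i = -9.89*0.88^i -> [-9.89, -8.7, -7.66, -6.74, -5.93]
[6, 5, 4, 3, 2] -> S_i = 6 + -1*i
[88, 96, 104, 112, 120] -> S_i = 88 + 8*i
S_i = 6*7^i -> [6, 42, 294, 2058, 14406]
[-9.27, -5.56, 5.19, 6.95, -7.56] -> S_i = Random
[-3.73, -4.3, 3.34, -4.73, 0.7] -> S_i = Random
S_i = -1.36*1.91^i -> [-1.36, -2.6, -4.96, -9.48, -18.1]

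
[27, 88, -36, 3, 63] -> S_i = Random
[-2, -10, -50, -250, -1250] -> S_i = -2*5^i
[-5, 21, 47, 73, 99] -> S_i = -5 + 26*i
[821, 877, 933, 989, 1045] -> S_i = 821 + 56*i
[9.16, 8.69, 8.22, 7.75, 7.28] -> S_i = 9.16 + -0.47*i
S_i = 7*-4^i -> [7, -28, 112, -448, 1792]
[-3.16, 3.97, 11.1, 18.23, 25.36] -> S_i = -3.16 + 7.13*i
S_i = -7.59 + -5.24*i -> [-7.59, -12.83, -18.07, -23.31, -28.55]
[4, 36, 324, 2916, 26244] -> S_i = 4*9^i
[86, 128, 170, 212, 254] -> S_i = 86 + 42*i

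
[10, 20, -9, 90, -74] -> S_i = Random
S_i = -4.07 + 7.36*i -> [-4.07, 3.29, 10.65, 18.01, 25.37]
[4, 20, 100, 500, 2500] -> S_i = 4*5^i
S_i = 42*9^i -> [42, 378, 3402, 30618, 275562]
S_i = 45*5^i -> [45, 225, 1125, 5625, 28125]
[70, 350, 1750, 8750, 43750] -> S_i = 70*5^i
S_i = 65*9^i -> [65, 585, 5265, 47385, 426465]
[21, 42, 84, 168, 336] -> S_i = 21*2^i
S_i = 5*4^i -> [5, 20, 80, 320, 1280]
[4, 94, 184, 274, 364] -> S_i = 4 + 90*i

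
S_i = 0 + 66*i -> [0, 66, 132, 198, 264]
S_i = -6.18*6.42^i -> [-6.18, -39.68, -254.72, -1635.29, -10498.53]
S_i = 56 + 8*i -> [56, 64, 72, 80, 88]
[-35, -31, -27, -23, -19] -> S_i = -35 + 4*i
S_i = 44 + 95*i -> [44, 139, 234, 329, 424]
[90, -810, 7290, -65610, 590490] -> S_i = 90*-9^i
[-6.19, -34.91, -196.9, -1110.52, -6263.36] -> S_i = -6.19*5.64^i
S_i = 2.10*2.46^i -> [2.1, 5.17, 12.71, 31.26, 76.91]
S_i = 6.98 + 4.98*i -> [6.98, 11.96, 16.94, 21.92, 26.9]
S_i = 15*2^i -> [15, 30, 60, 120, 240]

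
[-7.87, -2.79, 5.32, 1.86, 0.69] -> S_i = Random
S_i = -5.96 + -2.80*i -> [-5.96, -8.76, -11.56, -14.36, -17.16]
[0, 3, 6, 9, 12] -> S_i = 0 + 3*i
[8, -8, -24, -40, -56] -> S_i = 8 + -16*i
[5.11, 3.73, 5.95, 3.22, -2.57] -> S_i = Random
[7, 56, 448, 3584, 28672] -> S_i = 7*8^i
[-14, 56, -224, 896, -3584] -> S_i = -14*-4^i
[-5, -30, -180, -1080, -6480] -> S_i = -5*6^i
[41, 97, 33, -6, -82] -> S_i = Random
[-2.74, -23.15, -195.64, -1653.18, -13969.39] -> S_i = -2.74*8.45^i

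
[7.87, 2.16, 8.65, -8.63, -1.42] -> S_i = Random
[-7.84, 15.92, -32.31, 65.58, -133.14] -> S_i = -7.84*(-2.03)^i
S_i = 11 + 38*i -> [11, 49, 87, 125, 163]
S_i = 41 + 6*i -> [41, 47, 53, 59, 65]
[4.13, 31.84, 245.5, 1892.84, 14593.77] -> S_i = 4.13*7.71^i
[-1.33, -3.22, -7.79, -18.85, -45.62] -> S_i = -1.33*2.42^i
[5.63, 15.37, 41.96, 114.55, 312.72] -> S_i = 5.63*2.73^i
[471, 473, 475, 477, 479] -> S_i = 471 + 2*i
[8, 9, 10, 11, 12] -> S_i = 8 + 1*i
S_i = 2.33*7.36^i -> [2.33, 17.15, 126.22, 928.94, 6837.03]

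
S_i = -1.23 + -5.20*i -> [-1.23, -6.43, -11.63, -16.83, -22.03]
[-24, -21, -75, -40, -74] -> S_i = Random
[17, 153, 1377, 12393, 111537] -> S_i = 17*9^i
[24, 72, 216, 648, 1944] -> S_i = 24*3^i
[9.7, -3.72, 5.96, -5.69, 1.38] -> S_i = Random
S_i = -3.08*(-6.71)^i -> [-3.08, 20.67, -138.67, 930.5, -6243.68]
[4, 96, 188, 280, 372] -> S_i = 4 + 92*i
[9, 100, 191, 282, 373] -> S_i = 9 + 91*i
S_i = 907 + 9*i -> [907, 916, 925, 934, 943]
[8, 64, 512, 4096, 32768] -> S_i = 8*8^i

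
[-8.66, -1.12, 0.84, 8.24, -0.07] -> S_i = Random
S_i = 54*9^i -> [54, 486, 4374, 39366, 354294]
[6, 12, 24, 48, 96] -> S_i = 6*2^i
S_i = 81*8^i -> [81, 648, 5184, 41472, 331776]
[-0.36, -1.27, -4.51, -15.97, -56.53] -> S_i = -0.36*3.54^i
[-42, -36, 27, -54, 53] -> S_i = Random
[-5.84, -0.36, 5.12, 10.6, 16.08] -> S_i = -5.84 + 5.48*i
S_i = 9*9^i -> [9, 81, 729, 6561, 59049]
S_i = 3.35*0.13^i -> [3.35, 0.44, 0.06, 0.01, 0.0]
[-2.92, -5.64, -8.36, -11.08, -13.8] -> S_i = -2.92 + -2.72*i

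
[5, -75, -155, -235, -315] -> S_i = 5 + -80*i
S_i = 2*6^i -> [2, 12, 72, 432, 2592]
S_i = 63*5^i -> [63, 315, 1575, 7875, 39375]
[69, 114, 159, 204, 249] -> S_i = 69 + 45*i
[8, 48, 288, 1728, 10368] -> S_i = 8*6^i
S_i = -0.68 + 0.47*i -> [-0.68, -0.21, 0.26, 0.73, 1.2]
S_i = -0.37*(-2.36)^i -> [-0.37, 0.87, -2.06, 4.86, -11.48]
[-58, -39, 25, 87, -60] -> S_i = Random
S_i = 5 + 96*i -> [5, 101, 197, 293, 389]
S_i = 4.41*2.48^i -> [4.41, 10.94, 27.12, 67.27, 166.82]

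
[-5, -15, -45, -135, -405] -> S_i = -5*3^i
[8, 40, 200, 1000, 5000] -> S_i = 8*5^i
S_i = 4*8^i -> [4, 32, 256, 2048, 16384]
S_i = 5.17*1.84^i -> [5.17, 9.51, 17.5, 32.21, 59.26]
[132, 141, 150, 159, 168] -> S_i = 132 + 9*i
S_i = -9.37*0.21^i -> [-9.37, -1.97, -0.41, -0.09, -0.02]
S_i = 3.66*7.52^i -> [3.66, 27.52, 206.97, 1556.45, 11704.49]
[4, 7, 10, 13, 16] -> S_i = 4 + 3*i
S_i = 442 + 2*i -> [442, 444, 446, 448, 450]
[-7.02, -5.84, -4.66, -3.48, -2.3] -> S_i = -7.02 + 1.18*i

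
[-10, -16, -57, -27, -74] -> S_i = Random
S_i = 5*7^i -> [5, 35, 245, 1715, 12005]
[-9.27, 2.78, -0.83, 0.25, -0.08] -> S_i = -9.27*(-0.30)^i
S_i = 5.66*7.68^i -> [5.66, 43.47, 333.84, 2563.89, 19690.71]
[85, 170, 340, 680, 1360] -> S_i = 85*2^i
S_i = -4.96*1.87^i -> [-4.96, -9.28, -17.34, -32.43, -60.65]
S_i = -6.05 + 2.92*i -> [-6.05, -3.13, -0.21, 2.71, 5.63]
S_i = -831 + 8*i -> [-831, -823, -815, -807, -799]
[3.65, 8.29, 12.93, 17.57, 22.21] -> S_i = 3.65 + 4.64*i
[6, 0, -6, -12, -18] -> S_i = 6 + -6*i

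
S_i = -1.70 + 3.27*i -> [-1.7, 1.57, 4.84, 8.11, 11.38]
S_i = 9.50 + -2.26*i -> [9.5, 7.24, 4.98, 2.72, 0.46]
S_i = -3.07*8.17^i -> [-3.07, -25.08, -204.92, -1674.19, -13678.13]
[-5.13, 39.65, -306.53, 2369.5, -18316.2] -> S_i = -5.13*(-7.73)^i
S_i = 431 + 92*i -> [431, 523, 615, 707, 799]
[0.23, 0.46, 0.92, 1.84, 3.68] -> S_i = 0.23*2.00^i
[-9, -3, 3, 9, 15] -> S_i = -9 + 6*i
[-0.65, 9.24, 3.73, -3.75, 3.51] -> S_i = Random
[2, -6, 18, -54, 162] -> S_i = 2*-3^i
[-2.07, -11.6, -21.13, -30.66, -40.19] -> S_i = -2.07 + -9.53*i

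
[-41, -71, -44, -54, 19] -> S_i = Random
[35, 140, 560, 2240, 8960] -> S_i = 35*4^i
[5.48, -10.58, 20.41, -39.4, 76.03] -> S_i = 5.48*(-1.93)^i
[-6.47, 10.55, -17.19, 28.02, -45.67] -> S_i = -6.47*(-1.63)^i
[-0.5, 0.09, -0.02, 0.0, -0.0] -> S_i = -0.50*(-0.18)^i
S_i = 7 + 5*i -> [7, 12, 17, 22, 27]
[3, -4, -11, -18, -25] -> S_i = 3 + -7*i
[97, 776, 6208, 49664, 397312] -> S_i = 97*8^i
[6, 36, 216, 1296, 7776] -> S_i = 6*6^i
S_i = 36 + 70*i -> [36, 106, 176, 246, 316]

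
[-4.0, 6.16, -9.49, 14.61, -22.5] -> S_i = -4.00*(-1.54)^i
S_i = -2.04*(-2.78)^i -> [-2.04, 5.67, -15.77, 43.83, -121.85]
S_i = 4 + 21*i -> [4, 25, 46, 67, 88]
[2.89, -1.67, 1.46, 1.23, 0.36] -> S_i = Random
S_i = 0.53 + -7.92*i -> [0.53, -7.39, -15.31, -23.23, -31.15]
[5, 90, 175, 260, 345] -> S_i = 5 + 85*i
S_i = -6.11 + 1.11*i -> [-6.11, -5.0, -3.89, -2.78, -1.67]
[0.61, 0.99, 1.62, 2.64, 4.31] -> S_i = 0.61*1.63^i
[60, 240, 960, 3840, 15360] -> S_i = 60*4^i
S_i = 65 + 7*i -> [65, 72, 79, 86, 93]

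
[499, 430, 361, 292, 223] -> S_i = 499 + -69*i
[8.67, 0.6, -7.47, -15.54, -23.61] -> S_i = 8.67 + -8.07*i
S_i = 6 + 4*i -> [6, 10, 14, 18, 22]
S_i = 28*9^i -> [28, 252, 2268, 20412, 183708]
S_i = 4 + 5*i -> [4, 9, 14, 19, 24]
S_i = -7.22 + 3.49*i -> [-7.22, -3.73, -0.24, 3.25, 6.74]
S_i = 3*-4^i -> [3, -12, 48, -192, 768]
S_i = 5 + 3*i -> [5, 8, 11, 14, 17]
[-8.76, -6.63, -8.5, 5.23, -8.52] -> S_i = Random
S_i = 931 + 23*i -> [931, 954, 977, 1000, 1023]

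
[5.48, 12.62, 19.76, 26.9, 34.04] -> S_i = 5.48 + 7.14*i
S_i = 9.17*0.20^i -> [9.17, 1.83, 0.37, 0.07, 0.01]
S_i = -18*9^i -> [-18, -162, -1458, -13122, -118098]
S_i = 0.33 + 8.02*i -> [0.33, 8.35, 16.37, 24.39, 32.41]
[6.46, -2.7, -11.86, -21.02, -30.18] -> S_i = 6.46 + -9.16*i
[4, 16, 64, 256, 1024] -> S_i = 4*4^i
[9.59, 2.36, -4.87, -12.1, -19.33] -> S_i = 9.59 + -7.23*i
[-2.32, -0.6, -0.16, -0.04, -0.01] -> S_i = -2.32*0.26^i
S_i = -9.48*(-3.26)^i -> [-9.48, 30.9, -100.75, 328.44, -1070.73]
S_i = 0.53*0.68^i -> [0.53, 0.36, 0.25, 0.17, 0.11]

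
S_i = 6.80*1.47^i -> [6.8, 10.0, 14.69, 21.6, 31.75]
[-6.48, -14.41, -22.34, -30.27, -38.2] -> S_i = -6.48 + -7.93*i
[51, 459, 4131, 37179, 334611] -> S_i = 51*9^i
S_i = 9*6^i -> [9, 54, 324, 1944, 11664]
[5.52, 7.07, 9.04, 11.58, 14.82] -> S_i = 5.52*1.28^i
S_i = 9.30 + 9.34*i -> [9.3, 18.64, 27.98, 37.32, 46.66]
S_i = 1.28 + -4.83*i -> [1.28, -3.55, -8.38, -13.21, -18.04]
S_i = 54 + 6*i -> [54, 60, 66, 72, 78]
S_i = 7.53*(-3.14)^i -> [7.53, -23.64, 74.24, -233.12, 732.0]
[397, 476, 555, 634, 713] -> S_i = 397 + 79*i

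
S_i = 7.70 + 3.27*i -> [7.7, 10.97, 14.24, 17.51, 20.78]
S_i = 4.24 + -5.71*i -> [4.24, -1.47, -7.18, -12.89, -18.6]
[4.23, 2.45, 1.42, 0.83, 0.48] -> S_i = 4.23*0.58^i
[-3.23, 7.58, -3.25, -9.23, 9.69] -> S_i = Random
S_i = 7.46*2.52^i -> [7.46, 18.8, 47.37, 119.38, 300.84]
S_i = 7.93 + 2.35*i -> [7.93, 10.28, 12.63, 14.98, 17.33]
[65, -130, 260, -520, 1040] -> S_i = 65*-2^i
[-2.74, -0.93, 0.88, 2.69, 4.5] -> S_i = -2.74 + 1.81*i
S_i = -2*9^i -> [-2, -18, -162, -1458, -13122]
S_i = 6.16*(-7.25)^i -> [6.16, -44.66, 323.79, -2347.44, 17018.95]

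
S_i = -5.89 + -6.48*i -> [-5.89, -12.37, -18.85, -25.33, -31.81]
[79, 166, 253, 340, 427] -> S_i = 79 + 87*i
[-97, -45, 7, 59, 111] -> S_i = -97 + 52*i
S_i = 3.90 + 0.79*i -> [3.9, 4.69, 5.48, 6.27, 7.06]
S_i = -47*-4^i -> [-47, 188, -752, 3008, -12032]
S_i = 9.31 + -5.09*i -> [9.31, 4.22, -0.87, -5.96, -11.05]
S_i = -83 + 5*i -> [-83, -78, -73, -68, -63]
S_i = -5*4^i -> [-5, -20, -80, -320, -1280]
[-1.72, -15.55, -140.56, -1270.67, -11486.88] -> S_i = -1.72*9.04^i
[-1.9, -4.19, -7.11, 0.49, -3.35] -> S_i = Random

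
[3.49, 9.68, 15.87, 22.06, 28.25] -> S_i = 3.49 + 6.19*i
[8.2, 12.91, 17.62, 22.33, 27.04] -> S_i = 8.20 + 4.71*i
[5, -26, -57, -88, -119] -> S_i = 5 + -31*i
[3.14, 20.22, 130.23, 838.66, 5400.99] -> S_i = 3.14*6.44^i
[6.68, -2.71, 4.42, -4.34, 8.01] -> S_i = Random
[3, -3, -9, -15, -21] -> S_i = 3 + -6*i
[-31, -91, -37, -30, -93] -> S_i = Random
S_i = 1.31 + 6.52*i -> [1.31, 7.83, 14.35, 20.87, 27.39]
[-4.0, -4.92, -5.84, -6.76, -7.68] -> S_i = -4.00 + -0.92*i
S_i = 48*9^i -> [48, 432, 3888, 34992, 314928]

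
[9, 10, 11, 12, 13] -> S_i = 9 + 1*i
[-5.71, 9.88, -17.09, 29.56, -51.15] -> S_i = -5.71*(-1.73)^i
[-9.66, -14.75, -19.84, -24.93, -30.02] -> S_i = -9.66 + -5.09*i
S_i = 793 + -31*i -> [793, 762, 731, 700, 669]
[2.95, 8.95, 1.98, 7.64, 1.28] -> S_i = Random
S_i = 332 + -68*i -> [332, 264, 196, 128, 60]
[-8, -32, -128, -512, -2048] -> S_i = -8*4^i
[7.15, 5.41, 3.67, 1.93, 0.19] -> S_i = 7.15 + -1.74*i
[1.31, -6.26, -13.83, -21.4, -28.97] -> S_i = 1.31 + -7.57*i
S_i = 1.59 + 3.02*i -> [1.59, 4.61, 7.63, 10.65, 13.67]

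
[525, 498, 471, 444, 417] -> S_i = 525 + -27*i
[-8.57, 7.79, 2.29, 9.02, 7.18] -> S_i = Random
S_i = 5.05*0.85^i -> [5.05, 4.29, 3.65, 3.1, 2.64]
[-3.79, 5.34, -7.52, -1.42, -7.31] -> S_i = Random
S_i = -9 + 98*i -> [-9, 89, 187, 285, 383]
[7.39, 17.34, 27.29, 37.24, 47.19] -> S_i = 7.39 + 9.95*i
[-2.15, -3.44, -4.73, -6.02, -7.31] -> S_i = -2.15 + -1.29*i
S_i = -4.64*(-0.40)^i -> [-4.64, 1.86, -0.74, 0.3, -0.12]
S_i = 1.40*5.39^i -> [1.4, 7.55, 40.67, 219.23, 1181.63]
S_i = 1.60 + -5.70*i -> [1.6, -4.1, -9.8, -15.5, -21.2]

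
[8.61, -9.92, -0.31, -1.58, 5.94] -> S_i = Random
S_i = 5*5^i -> [5, 25, 125, 625, 3125]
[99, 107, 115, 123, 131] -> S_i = 99 + 8*i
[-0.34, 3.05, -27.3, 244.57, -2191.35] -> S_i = -0.34*(-8.96)^i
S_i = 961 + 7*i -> [961, 968, 975, 982, 989]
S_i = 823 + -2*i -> [823, 821, 819, 817, 815]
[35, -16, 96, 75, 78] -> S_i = Random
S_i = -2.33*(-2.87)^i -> [-2.33, 6.69, -19.19, 55.08, -158.08]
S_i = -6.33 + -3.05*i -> [-6.33, -9.38, -12.43, -15.48, -18.53]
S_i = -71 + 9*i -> [-71, -62, -53, -44, -35]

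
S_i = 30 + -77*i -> [30, -47, -124, -201, -278]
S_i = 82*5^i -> [82, 410, 2050, 10250, 51250]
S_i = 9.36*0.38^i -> [9.36, 3.56, 1.35, 0.51, 0.2]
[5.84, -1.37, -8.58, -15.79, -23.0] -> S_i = 5.84 + -7.21*i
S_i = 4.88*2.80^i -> [4.88, 13.66, 38.26, 107.13, 299.95]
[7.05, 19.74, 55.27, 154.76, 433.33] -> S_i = 7.05*2.80^i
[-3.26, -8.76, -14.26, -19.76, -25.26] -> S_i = -3.26 + -5.50*i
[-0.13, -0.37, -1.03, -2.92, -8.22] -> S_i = -0.13*2.82^i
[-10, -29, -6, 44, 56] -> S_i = Random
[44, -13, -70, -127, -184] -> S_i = 44 + -57*i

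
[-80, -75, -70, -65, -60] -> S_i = -80 + 5*i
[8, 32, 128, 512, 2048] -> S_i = 8*4^i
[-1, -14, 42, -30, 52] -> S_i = Random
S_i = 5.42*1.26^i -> [5.42, 6.83, 8.6, 10.84, 13.66]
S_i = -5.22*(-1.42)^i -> [-5.22, 7.41, -10.53, 14.95, -21.22]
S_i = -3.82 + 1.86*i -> [-3.82, -1.96, -0.1, 1.76, 3.62]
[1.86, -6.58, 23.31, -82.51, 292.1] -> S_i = 1.86*(-3.54)^i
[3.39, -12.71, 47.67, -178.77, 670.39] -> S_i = 3.39*(-3.75)^i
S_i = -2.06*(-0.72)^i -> [-2.06, 1.48, -1.07, 0.77, -0.55]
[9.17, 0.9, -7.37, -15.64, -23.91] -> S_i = 9.17 + -8.27*i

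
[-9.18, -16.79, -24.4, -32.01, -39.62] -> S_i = -9.18 + -7.61*i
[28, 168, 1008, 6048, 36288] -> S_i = 28*6^i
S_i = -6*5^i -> [-6, -30, -150, -750, -3750]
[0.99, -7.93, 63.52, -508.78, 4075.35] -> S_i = 0.99*(-8.01)^i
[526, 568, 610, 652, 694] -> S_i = 526 + 42*i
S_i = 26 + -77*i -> [26, -51, -128, -205, -282]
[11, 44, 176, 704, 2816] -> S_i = 11*4^i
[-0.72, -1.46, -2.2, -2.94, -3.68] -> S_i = -0.72 + -0.74*i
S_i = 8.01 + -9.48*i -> [8.01, -1.47, -10.95, -20.43, -29.91]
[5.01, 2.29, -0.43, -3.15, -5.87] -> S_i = 5.01 + -2.72*i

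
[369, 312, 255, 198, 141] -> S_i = 369 + -57*i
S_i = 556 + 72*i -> [556, 628, 700, 772, 844]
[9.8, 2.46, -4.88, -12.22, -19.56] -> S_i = 9.80 + -7.34*i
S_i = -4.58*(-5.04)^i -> [-4.58, 23.08, -116.34, 586.35, -2955.21]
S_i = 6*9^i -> [6, 54, 486, 4374, 39366]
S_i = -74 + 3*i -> [-74, -71, -68, -65, -62]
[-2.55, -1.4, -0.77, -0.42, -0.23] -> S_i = -2.55*0.55^i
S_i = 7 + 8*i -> [7, 15, 23, 31, 39]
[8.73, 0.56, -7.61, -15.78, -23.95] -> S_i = 8.73 + -8.17*i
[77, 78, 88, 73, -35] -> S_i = Random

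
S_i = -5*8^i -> [-5, -40, -320, -2560, -20480]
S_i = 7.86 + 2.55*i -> [7.86, 10.41, 12.96, 15.51, 18.06]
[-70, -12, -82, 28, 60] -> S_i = Random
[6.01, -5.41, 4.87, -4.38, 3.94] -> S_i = 6.01*(-0.90)^i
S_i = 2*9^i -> [2, 18, 162, 1458, 13122]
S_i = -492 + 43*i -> [-492, -449, -406, -363, -320]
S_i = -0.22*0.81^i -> [-0.22, -0.18, -0.14, -0.12, -0.09]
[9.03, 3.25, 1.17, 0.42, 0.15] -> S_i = 9.03*0.36^i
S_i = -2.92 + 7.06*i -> [-2.92, 4.14, 11.2, 18.26, 25.32]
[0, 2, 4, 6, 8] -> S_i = 0 + 2*i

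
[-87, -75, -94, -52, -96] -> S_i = Random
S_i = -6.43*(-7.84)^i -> [-6.43, 50.41, -395.22, 3098.55, -24292.67]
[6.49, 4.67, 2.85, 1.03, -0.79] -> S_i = 6.49 + -1.82*i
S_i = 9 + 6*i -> [9, 15, 21, 27, 33]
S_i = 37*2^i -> [37, 74, 148, 296, 592]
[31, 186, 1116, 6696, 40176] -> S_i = 31*6^i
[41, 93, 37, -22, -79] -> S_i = Random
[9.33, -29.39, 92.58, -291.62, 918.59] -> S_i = 9.33*(-3.15)^i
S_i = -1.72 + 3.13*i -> [-1.72, 1.41, 4.54, 7.67, 10.8]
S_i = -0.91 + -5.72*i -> [-0.91, -6.63, -12.35, -18.07, -23.79]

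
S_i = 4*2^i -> [4, 8, 16, 32, 64]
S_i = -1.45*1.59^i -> [-1.45, -2.31, -3.67, -5.83, -9.27]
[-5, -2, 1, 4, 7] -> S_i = -5 + 3*i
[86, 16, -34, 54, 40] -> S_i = Random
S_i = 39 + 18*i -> [39, 57, 75, 93, 111]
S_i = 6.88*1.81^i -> [6.88, 12.45, 22.54, 40.8, 73.84]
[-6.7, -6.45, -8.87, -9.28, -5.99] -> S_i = Random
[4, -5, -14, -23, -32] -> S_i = 4 + -9*i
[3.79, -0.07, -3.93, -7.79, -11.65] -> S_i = 3.79 + -3.86*i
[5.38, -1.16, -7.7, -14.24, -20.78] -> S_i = 5.38 + -6.54*i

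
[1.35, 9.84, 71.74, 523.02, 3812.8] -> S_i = 1.35*7.29^i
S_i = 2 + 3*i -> [2, 5, 8, 11, 14]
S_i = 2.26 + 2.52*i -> [2.26, 4.78, 7.3, 9.82, 12.34]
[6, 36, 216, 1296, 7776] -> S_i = 6*6^i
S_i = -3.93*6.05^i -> [-3.93, -23.78, -143.85, -870.28, -5265.19]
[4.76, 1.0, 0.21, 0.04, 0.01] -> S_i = 4.76*0.21^i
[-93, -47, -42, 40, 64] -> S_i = Random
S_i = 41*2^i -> [41, 82, 164, 328, 656]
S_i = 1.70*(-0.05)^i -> [1.7, -0.08, 0.0, -0.0, 0.0]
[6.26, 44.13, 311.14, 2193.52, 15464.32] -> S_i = 6.26*7.05^i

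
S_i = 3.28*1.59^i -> [3.28, 5.22, 8.29, 13.18, 20.96]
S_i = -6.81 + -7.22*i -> [-6.81, -14.03, -21.25, -28.47, -35.69]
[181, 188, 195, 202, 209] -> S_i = 181 + 7*i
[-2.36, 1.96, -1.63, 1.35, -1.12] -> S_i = -2.36*(-0.83)^i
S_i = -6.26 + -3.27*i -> [-6.26, -9.53, -12.8, -16.07, -19.34]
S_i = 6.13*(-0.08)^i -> [6.13, -0.49, 0.04, -0.0, 0.0]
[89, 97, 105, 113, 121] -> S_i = 89 + 8*i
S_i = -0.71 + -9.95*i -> [-0.71, -10.66, -20.61, -30.56, -40.51]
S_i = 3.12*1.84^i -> [3.12, 5.74, 10.56, 19.44, 35.76]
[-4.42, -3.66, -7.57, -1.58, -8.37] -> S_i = Random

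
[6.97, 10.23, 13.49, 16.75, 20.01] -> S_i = 6.97 + 3.26*i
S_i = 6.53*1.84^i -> [6.53, 12.02, 22.11, 40.68, 74.85]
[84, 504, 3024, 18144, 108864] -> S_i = 84*6^i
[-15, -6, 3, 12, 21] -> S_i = -15 + 9*i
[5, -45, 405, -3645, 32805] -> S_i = 5*-9^i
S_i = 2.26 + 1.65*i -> [2.26, 3.91, 5.56, 7.21, 8.86]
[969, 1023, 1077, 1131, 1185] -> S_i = 969 + 54*i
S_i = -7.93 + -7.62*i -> [-7.93, -15.55, -23.17, -30.79, -38.41]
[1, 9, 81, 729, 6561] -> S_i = 1*9^i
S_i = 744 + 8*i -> [744, 752, 760, 768, 776]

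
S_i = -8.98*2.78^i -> [-8.98, -24.96, -69.4, -192.93, -536.36]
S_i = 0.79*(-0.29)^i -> [0.79, -0.23, 0.07, -0.02, 0.01]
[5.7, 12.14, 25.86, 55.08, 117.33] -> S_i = 5.70*2.13^i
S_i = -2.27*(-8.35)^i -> [-2.27, 18.95, -158.27, 1321.56, -11034.99]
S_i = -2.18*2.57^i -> [-2.18, -5.6, -14.4, -37.0, -95.1]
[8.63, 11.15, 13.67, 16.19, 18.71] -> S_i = 8.63 + 2.52*i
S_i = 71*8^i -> [71, 568, 4544, 36352, 290816]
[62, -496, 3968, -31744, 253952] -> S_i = 62*-8^i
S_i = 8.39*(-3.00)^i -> [8.39, -25.17, 75.51, -226.53, 679.59]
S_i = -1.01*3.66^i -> [-1.01, -3.7, -13.53, -49.52, -181.24]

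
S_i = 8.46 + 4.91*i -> [8.46, 13.37, 18.28, 23.19, 28.1]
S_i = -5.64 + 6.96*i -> [-5.64, 1.32, 8.28, 15.24, 22.2]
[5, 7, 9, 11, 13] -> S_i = 5 + 2*i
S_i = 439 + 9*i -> [439, 448, 457, 466, 475]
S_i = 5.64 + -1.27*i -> [5.64, 4.37, 3.1, 1.83, 0.56]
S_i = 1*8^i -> [1, 8, 64, 512, 4096]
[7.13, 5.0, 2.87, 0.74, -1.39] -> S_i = 7.13 + -2.13*i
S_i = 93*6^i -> [93, 558, 3348, 20088, 120528]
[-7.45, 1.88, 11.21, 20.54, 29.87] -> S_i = -7.45 + 9.33*i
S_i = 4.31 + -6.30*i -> [4.31, -1.99, -8.29, -14.59, -20.89]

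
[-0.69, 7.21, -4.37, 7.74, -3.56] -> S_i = Random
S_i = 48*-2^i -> [48, -96, 192, -384, 768]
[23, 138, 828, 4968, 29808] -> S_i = 23*6^i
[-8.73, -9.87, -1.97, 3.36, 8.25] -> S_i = Random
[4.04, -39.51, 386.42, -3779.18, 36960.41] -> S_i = 4.04*(-9.78)^i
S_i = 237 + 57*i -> [237, 294, 351, 408, 465]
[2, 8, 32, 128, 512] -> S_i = 2*4^i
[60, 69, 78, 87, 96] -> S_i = 60 + 9*i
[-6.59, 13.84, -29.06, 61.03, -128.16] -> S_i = -6.59*(-2.10)^i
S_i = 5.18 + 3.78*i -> [5.18, 8.96, 12.74, 16.52, 20.3]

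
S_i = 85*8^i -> [85, 680, 5440, 43520, 348160]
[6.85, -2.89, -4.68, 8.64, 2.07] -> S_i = Random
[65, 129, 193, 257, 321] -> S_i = 65 + 64*i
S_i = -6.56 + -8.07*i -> [-6.56, -14.63, -22.7, -30.77, -38.84]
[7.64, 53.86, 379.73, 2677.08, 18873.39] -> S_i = 7.64*7.05^i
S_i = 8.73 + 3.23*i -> [8.73, 11.96, 15.19, 18.42, 21.65]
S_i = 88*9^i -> [88, 792, 7128, 64152, 577368]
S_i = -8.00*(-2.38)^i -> [-8.0, 19.04, -45.32, 107.85, -256.68]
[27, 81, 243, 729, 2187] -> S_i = 27*3^i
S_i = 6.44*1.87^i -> [6.44, 12.04, 22.52, 42.11, 78.75]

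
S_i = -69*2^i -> [-69, -138, -276, -552, -1104]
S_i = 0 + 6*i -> [0, 6, 12, 18, 24]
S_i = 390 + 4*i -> [390, 394, 398, 402, 406]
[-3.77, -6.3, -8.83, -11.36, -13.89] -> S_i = -3.77 + -2.53*i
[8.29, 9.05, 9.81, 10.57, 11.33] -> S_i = 8.29 + 0.76*i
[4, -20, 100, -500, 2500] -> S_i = 4*-5^i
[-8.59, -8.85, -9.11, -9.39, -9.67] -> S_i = -8.59*1.03^i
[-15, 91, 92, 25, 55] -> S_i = Random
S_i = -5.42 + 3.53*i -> [-5.42, -1.89, 1.64, 5.17, 8.7]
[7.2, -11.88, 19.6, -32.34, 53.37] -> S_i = 7.20*(-1.65)^i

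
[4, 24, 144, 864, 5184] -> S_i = 4*6^i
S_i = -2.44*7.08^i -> [-2.44, -17.28, -122.31, -865.94, -6130.88]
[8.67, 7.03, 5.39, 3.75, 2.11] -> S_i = 8.67 + -1.64*i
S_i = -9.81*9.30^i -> [-9.81, -91.23, -848.47, -7890.74, -73383.9]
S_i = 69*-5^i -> [69, -345, 1725, -8625, 43125]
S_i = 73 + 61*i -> [73, 134, 195, 256, 317]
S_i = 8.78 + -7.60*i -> [8.78, 1.18, -6.42, -14.02, -21.62]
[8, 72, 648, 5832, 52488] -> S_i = 8*9^i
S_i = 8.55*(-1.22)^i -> [8.55, -10.43, 12.73, -15.53, 18.94]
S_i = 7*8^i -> [7, 56, 448, 3584, 28672]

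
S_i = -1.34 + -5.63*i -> [-1.34, -6.97, -12.6, -18.23, -23.86]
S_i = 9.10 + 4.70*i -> [9.1, 13.8, 18.5, 23.2, 27.9]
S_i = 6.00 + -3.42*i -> [6.0, 2.58, -0.84, -4.26, -7.68]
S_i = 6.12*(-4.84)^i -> [6.12, -29.62, 143.36, -693.89, 3358.4]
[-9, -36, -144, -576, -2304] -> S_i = -9*4^i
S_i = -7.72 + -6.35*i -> [-7.72, -14.07, -20.42, -26.77, -33.12]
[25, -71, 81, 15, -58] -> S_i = Random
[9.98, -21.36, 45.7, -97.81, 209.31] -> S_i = 9.98*(-2.14)^i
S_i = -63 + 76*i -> [-63, 13, 89, 165, 241]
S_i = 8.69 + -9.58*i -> [8.69, -0.89, -10.47, -20.05, -29.63]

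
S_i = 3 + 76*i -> [3, 79, 155, 231, 307]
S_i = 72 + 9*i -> [72, 81, 90, 99, 108]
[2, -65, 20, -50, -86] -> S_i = Random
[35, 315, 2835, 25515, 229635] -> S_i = 35*9^i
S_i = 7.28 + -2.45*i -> [7.28, 4.83, 2.38, -0.07, -2.52]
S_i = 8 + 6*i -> [8, 14, 20, 26, 32]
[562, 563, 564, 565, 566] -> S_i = 562 + 1*i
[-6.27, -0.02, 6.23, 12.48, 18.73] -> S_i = -6.27 + 6.25*i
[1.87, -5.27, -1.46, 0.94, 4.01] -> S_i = Random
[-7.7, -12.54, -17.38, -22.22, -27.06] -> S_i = -7.70 + -4.84*i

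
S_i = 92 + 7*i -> [92, 99, 106, 113, 120]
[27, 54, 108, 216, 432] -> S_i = 27*2^i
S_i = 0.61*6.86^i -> [0.61, 4.18, 28.71, 196.93, 1350.91]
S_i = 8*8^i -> [8, 64, 512, 4096, 32768]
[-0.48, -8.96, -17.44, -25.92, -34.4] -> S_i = -0.48 + -8.48*i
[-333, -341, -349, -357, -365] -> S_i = -333 + -8*i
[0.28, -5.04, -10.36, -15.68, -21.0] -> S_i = 0.28 + -5.32*i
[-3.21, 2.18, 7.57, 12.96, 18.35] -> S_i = -3.21 + 5.39*i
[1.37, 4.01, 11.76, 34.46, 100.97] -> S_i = 1.37*2.93^i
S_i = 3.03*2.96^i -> [3.03, 8.97, 26.55, 78.58, 232.6]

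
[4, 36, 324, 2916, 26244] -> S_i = 4*9^i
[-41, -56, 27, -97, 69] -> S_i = Random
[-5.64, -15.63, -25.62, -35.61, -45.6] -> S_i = -5.64 + -9.99*i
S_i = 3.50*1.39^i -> [3.5, 4.86, 6.76, 9.4, 13.07]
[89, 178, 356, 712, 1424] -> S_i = 89*2^i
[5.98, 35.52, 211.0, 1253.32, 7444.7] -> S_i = 5.98*5.94^i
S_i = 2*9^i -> [2, 18, 162, 1458, 13122]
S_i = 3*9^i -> [3, 27, 243, 2187, 19683]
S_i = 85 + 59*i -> [85, 144, 203, 262, 321]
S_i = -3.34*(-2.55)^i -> [-3.34, 8.52, -21.72, 55.38, -141.22]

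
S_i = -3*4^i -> [-3, -12, -48, -192, -768]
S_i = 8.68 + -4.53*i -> [8.68, 4.15, -0.38, -4.91, -9.44]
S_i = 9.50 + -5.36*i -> [9.5, 4.14, -1.22, -6.58, -11.94]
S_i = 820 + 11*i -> [820, 831, 842, 853, 864]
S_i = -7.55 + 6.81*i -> [-7.55, -0.74, 6.07, 12.88, 19.69]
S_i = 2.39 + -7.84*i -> [2.39, -5.45, -13.29, -21.13, -28.97]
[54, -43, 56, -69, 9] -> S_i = Random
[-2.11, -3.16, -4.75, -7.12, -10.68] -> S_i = -2.11*1.50^i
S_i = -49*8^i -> [-49, -392, -3136, -25088, -200704]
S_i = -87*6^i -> [-87, -522, -3132, -18792, -112752]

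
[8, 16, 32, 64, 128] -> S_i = 8*2^i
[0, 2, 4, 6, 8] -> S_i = 0 + 2*i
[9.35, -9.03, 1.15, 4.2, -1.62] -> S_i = Random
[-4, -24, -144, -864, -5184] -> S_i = -4*6^i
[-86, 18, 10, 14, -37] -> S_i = Random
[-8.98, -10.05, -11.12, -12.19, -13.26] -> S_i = -8.98 + -1.07*i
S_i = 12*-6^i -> [12, -72, 432, -2592, 15552]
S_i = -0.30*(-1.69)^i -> [-0.3, 0.51, -0.86, 1.45, -2.45]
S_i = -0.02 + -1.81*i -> [-0.02, -1.83, -3.64, -5.45, -7.26]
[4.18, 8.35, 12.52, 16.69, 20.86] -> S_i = 4.18 + 4.17*i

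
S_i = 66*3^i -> [66, 198, 594, 1782, 5346]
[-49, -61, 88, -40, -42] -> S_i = Random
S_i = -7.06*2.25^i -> [-7.06, -15.88, -35.74, -80.42, -180.94]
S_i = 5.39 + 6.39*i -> [5.39, 11.78, 18.17, 24.56, 30.95]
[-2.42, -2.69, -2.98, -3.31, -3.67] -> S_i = -2.42*1.11^i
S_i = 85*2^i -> [85, 170, 340, 680, 1360]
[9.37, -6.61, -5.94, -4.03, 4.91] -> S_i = Random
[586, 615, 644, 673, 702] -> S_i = 586 + 29*i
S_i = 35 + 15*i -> [35, 50, 65, 80, 95]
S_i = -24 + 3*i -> [-24, -21, -18, -15, -12]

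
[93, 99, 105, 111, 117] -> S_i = 93 + 6*i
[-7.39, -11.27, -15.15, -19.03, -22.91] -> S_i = -7.39 + -3.88*i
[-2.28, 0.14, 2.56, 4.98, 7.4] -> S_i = -2.28 + 2.42*i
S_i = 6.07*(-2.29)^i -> [6.07, -13.9, 31.83, -72.89, 166.93]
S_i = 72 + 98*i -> [72, 170, 268, 366, 464]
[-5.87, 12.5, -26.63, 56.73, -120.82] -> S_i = -5.87*(-2.13)^i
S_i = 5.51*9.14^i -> [5.51, 50.36, 460.3, 4207.17, 38453.54]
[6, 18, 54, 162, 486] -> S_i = 6*3^i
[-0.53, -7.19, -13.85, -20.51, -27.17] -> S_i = -0.53 + -6.66*i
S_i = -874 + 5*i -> [-874, -869, -864, -859, -854]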